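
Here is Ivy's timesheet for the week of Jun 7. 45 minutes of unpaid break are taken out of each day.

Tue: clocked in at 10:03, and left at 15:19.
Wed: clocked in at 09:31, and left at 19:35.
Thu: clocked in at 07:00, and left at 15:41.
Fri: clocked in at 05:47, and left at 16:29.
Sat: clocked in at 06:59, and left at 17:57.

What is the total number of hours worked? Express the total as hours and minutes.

Tue: 10:03–15:19 = 5 h 16 min; less 45 min break → 4 h 31 min
Wed: 09:31–19:35 = 10 h 4 min; less 45 min break → 9 h 19 min
Thu: 07:00–15:41 = 8 h 41 min; less 45 min break → 7 h 56 min
Fri: 05:47–16:29 = 10 h 42 min; less 45 min break → 9 h 57 min
Sat: 06:59–17:57 = 10 h 58 min; less 45 min break → 10 h 13 min
Total: 4 h 31 min + 9 h 19 min + 7 h 56 min + 9 h 57 min + 10 h 13 min = 41 h 56 min.

41 h 56 min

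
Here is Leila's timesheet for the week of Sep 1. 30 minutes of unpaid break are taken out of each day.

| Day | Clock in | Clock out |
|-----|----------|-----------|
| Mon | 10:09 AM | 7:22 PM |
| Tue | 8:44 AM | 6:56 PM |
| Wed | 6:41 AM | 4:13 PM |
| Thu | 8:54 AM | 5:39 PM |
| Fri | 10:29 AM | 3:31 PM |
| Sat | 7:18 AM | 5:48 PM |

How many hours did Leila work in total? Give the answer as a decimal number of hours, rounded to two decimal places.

50.23 hours

Mon: 10:09 AM–7:22 PM = 9 h 13 min; less 30 min break → 8 h 43 min
Tue: 8:44 AM–6:56 PM = 10 h 12 min; less 30 min break → 9 h 42 min
Wed: 6:41 AM–4:13 PM = 9 h 32 min; less 30 min break → 9 h 2 min
Thu: 8:54 AM–5:39 PM = 8 h 45 min; less 30 min break → 8 h 15 min
Fri: 10:29 AM–3:31 PM = 5 h 2 min; less 30 min break → 4 h 32 min
Sat: 7:18 AM–5:48 PM = 10 h 30 min; less 30 min break → 10 h 0 min
Total: 8 h 43 min + 9 h 42 min + 9 h 2 min + 8 h 15 min + 4 h 32 min + 10 h 0 min = 50 h 14 min.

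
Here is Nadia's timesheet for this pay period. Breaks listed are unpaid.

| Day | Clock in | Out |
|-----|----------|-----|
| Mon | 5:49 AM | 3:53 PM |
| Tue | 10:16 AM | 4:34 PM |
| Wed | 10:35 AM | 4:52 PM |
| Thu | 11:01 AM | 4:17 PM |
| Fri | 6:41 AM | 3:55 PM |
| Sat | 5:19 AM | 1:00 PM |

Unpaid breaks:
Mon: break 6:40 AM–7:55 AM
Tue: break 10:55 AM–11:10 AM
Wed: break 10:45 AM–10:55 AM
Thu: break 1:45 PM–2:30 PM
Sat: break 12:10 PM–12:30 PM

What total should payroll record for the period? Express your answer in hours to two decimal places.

Mon: 5:49 AM–3:53 PM = 10 h 4 min; less 75 min break → 8 h 49 min
Tue: 10:16 AM–4:34 PM = 6 h 18 min; less 15 min break → 6 h 3 min
Wed: 10:35 AM–4:52 PM = 6 h 17 min; less 10 min break → 6 h 7 min
Thu: 11:01 AM–4:17 PM = 5 h 16 min; less 45 min break → 4 h 31 min
Fri: 6:41 AM–3:55 PM = 9 h 14 min
Sat: 5:19 AM–1:00 PM = 7 h 41 min; less 20 min break → 7 h 21 min
Total: 8 h 49 min + 6 h 3 min + 6 h 7 min + 4 h 31 min + 9 h 14 min + 7 h 21 min = 42 h 5 min.

42.08 hours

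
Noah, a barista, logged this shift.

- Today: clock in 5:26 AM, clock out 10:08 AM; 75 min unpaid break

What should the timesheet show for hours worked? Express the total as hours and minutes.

Today: 5:26 AM–10:08 AM = 4 h 42 min; less 75 min break → 3 h 27 min

3 h 27 min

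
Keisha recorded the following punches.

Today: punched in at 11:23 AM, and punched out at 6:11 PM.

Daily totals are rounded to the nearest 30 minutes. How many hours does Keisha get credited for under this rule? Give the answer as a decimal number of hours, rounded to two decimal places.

7.00 hours

Today: 11:23 AM–6:11 PM = 6 h 48 min → rounds to 7 h 0 min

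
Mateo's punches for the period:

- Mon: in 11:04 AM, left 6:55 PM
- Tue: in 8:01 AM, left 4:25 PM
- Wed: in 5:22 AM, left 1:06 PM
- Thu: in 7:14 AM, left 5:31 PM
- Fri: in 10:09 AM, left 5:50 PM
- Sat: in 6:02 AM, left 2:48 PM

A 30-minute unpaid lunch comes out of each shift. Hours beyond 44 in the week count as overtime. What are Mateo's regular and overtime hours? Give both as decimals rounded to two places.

Regular 44.00 hours, overtime 3.72 hours

Mon: 11:04 AM–6:55 PM = 7 h 51 min; less 30 min break → 7 h 21 min
Tue: 8:01 AM–4:25 PM = 8 h 24 min; less 30 min break → 7 h 54 min
Wed: 5:22 AM–1:06 PM = 7 h 44 min; less 30 min break → 7 h 14 min
Thu: 7:14 AM–5:31 PM = 10 h 17 min; less 30 min break → 9 h 47 min
Fri: 10:09 AM–5:50 PM = 7 h 41 min; less 30 min break → 7 h 11 min
Sat: 6:02 AM–2:48 PM = 8 h 46 min; less 30 min break → 8 h 16 min
Total worked: 47 h 43 min = 47.72 h.
Threshold 44 h → overtime 3 h 43 min, regular 44 h 0 min.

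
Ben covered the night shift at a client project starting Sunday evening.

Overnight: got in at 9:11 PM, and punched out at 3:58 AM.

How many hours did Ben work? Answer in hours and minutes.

Overnight: 9:11 PM → midnight = 2 h 49 min; midnight → 3:58 AM = 3 h 58 min; span 6 h 47 min

6 h 47 min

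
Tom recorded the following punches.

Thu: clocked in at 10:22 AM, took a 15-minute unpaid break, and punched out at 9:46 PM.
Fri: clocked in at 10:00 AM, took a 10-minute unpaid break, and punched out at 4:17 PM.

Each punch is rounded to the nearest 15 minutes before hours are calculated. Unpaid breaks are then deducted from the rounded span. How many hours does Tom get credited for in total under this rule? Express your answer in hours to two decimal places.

17.33 hours

Thu: in 10:22 AM→10:15 AM, out 9:46 PM→9:45 PM; 11 h 30 min − 15 min = 11 h 15 min
Fri: in 10:00 AM→10:00 AM, out 4:17 PM→4:15 PM; 6 h 15 min − 10 min = 6 h 5 min
Total credited: 17 h 20 min.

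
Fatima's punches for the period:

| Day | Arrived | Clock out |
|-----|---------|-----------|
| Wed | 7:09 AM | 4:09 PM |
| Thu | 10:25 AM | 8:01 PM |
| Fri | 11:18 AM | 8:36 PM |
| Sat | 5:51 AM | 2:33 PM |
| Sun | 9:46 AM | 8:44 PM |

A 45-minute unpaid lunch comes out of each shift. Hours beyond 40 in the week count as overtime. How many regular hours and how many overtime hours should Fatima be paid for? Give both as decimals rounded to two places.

Wed: 7:09 AM–4:09 PM = 9 h 0 min; less 45 min break → 8 h 15 min
Thu: 10:25 AM–8:01 PM = 9 h 36 min; less 45 min break → 8 h 51 min
Fri: 11:18 AM–8:36 PM = 9 h 18 min; less 45 min break → 8 h 33 min
Sat: 5:51 AM–2:33 PM = 8 h 42 min; less 45 min break → 7 h 57 min
Sun: 9:46 AM–8:44 PM = 10 h 58 min; less 45 min break → 10 h 13 min
Total worked: 43 h 49 min = 43.82 h.
Threshold 40 h → overtime 3 h 49 min, regular 40 h 0 min.

Regular 40.00 hours, overtime 3.82 hours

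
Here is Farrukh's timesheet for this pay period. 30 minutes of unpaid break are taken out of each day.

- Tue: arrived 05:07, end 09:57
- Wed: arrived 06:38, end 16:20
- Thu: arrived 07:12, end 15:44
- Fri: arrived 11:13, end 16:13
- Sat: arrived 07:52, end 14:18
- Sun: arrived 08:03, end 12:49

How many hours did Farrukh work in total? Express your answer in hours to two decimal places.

36.27 hours

Tue: 05:07–09:57 = 4 h 50 min; less 30 min break → 4 h 20 min
Wed: 06:38–16:20 = 9 h 42 min; less 30 min break → 9 h 12 min
Thu: 07:12–15:44 = 8 h 32 min; less 30 min break → 8 h 2 min
Fri: 11:13–16:13 = 5 h 0 min; less 30 min break → 4 h 30 min
Sat: 07:52–14:18 = 6 h 26 min; less 30 min break → 5 h 56 min
Sun: 08:03–12:49 = 4 h 46 min; less 30 min break → 4 h 16 min
Total: 4 h 20 min + 9 h 12 min + 8 h 2 min + 4 h 30 min + 5 h 56 min + 4 h 16 min = 36 h 16 min.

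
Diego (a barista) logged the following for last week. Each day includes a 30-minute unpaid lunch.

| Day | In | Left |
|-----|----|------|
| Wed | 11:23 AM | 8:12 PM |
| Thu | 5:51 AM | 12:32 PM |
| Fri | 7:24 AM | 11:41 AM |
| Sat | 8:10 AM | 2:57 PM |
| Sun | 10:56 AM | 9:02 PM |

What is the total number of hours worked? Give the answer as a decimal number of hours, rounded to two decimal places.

Wed: 11:23 AM–8:12 PM = 8 h 49 min; less 30 min break → 8 h 19 min
Thu: 5:51 AM–12:32 PM = 6 h 41 min; less 30 min break → 6 h 11 min
Fri: 7:24 AM–11:41 AM = 4 h 17 min; less 30 min break → 3 h 47 min
Sat: 8:10 AM–2:57 PM = 6 h 47 min; less 30 min break → 6 h 17 min
Sun: 10:56 AM–9:02 PM = 10 h 6 min; less 30 min break → 9 h 36 min
Total: 8 h 19 min + 6 h 11 min + 3 h 47 min + 6 h 17 min + 9 h 36 min = 34 h 10 min.

34.17 hours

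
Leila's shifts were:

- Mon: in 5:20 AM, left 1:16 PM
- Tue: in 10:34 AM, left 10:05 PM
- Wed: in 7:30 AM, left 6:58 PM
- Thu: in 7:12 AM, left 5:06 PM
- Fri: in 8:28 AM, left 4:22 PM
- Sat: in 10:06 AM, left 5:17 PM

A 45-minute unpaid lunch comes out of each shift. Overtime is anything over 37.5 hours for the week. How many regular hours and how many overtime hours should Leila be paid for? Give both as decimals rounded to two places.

Mon: 5:20 AM–1:16 PM = 7 h 56 min; less 45 min break → 7 h 11 min
Tue: 10:34 AM–10:05 PM = 11 h 31 min; less 45 min break → 10 h 46 min
Wed: 7:30 AM–6:58 PM = 11 h 28 min; less 45 min break → 10 h 43 min
Thu: 7:12 AM–5:06 PM = 9 h 54 min; less 45 min break → 9 h 9 min
Fri: 8:28 AM–4:22 PM = 7 h 54 min; less 45 min break → 7 h 9 min
Sat: 10:06 AM–5:17 PM = 7 h 11 min; less 45 min break → 6 h 26 min
Total worked: 51 h 24 min = 51.40 h.
Threshold 37.5 h → overtime 13 h 54 min, regular 37 h 30 min.

Regular 37.50 hours, overtime 13.90 hours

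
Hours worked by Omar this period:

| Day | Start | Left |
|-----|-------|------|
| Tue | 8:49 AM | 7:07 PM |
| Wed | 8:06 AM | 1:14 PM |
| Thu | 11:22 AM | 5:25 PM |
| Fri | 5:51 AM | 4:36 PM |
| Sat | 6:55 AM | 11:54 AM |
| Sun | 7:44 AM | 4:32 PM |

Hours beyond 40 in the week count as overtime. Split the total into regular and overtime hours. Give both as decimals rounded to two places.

Regular 40.00 hours, overtime 6.02 hours

Tue: 8:49 AM–7:07 PM = 10 h 18 min
Wed: 8:06 AM–1:14 PM = 5 h 8 min
Thu: 11:22 AM–5:25 PM = 6 h 3 min
Fri: 5:51 AM–4:36 PM = 10 h 45 min
Sat: 6:55 AM–11:54 AM = 4 h 59 min
Sun: 7:44 AM–4:32 PM = 8 h 48 min
Total worked: 46 h 1 min = 46.02 h.
Threshold 40 h → overtime 6 h 1 min, regular 40 h 0 min.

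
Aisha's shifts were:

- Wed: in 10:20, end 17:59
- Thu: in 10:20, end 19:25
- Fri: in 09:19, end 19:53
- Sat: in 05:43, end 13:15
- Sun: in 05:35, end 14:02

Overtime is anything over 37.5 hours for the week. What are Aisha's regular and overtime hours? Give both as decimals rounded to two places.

Regular 37.50 hours, overtime 5.78 hours

Wed: 10:20–17:59 = 7 h 39 min
Thu: 10:20–19:25 = 9 h 5 min
Fri: 09:19–19:53 = 10 h 34 min
Sat: 05:43–13:15 = 7 h 32 min
Sun: 05:35–14:02 = 8 h 27 min
Total worked: 43 h 17 min = 43.28 h.
Threshold 37.5 h → overtime 5 h 47 min, regular 37 h 30 min.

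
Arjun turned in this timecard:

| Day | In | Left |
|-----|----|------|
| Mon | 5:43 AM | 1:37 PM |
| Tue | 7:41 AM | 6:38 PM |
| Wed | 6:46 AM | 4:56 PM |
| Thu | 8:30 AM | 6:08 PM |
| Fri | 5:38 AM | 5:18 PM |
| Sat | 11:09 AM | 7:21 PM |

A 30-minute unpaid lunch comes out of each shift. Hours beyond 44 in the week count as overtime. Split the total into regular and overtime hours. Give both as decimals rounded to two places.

Regular 44.00 hours, overtime 11.52 hours

Mon: 5:43 AM–1:37 PM = 7 h 54 min; less 30 min break → 7 h 24 min
Tue: 7:41 AM–6:38 PM = 10 h 57 min; less 30 min break → 10 h 27 min
Wed: 6:46 AM–4:56 PM = 10 h 10 min; less 30 min break → 9 h 40 min
Thu: 8:30 AM–6:08 PM = 9 h 38 min; less 30 min break → 9 h 8 min
Fri: 5:38 AM–5:18 PM = 11 h 40 min; less 30 min break → 11 h 10 min
Sat: 11:09 AM–7:21 PM = 8 h 12 min; less 30 min break → 7 h 42 min
Total worked: 55 h 31 min = 55.52 h.
Threshold 44 h → overtime 11 h 31 min, regular 44 h 0 min.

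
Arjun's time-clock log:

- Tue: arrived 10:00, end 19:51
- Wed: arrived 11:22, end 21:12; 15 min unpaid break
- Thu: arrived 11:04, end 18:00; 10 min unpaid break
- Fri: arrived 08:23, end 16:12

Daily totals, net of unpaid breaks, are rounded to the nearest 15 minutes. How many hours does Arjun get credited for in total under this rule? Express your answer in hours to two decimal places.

Tue: 10:00–19:51 = 9 h 51 min → rounds to 9 h 45 min
Wed: 11:22–21:12 = 9 h 50 min − 15 min = 9 h 35 min → rounds to 9 h 30 min
Thu: 11:04–18:00 = 6 h 56 min − 10 min = 6 h 46 min → rounds to 6 h 45 min
Fri: 08:23–16:12 = 7 h 49 min → rounds to 7 h 45 min
Total credited: 33 h 45 min.

33.75 hours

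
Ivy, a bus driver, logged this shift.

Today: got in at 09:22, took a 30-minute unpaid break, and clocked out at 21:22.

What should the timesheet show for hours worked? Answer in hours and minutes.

Today: 09:22–21:22 = 12 h 0 min; less 30 min break → 11 h 30 min

11 h 30 min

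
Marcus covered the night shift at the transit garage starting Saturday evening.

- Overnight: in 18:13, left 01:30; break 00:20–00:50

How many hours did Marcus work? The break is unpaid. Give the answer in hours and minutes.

6 h 47 min

Overnight: 18:13 → midnight = 5 h 47 min; midnight → 01:30 = 1 h 30 min; span 7 h 17 min; less 30 min break → 6 h 47 min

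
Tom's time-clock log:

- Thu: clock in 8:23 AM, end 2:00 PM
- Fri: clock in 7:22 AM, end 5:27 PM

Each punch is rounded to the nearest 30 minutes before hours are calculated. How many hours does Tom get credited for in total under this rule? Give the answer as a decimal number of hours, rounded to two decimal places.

Thu: in 8:23 AM→8:30 AM, out 2:00 PM→2:00 PM; 5 h 30 min
Fri: in 7:22 AM→7:30 AM, out 5:27 PM→5:30 PM; 10 h 0 min
Total credited: 15 h 30 min.

15.50 hours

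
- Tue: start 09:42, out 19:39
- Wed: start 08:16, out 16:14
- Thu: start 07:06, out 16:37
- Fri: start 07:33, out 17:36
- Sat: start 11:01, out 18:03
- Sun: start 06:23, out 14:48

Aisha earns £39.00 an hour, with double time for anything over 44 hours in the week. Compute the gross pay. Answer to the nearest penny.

£2412.80

Tue: 09:42–19:39 = 9 h 57 min
Wed: 08:16–16:14 = 7 h 58 min
Thu: 07:06–16:37 = 9 h 31 min
Fri: 07:33–17:36 = 10 h 3 min
Sat: 11:01–18:03 = 7 h 2 min
Sun: 06:23–14:48 = 8 h 25 min
Total worked: 52 h 56 min = 3176 min.
Regular 44 h 0 min = 2640 min at £39.00/h; overtime 8 h 56 min = 536 min at £78.00/h.
Pay = (2640 × £39.00 + 536 × £78.00) ÷ 60 = £2412.80.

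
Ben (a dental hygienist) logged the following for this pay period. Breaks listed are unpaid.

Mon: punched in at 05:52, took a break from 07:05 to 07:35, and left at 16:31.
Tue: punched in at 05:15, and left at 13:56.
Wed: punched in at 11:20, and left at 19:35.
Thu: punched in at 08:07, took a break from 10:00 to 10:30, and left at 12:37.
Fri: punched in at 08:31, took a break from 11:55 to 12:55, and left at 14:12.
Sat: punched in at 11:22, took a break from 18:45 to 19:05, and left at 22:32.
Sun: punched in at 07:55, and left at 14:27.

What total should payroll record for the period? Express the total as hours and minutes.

53 h 8 min

Mon: 05:52–16:31 = 10 h 39 min; less 30 min break → 10 h 9 min
Tue: 05:15–13:56 = 8 h 41 min
Wed: 11:20–19:35 = 8 h 15 min
Thu: 08:07–12:37 = 4 h 30 min; less 30 min break → 4 h 0 min
Fri: 08:31–14:12 = 5 h 41 min; less 60 min break → 4 h 41 min
Sat: 11:22–22:32 = 11 h 10 min; less 20 min break → 10 h 50 min
Sun: 07:55–14:27 = 6 h 32 min
Total: 10 h 9 min + 8 h 41 min + 8 h 15 min + 4 h 0 min + 4 h 41 min + 10 h 50 min + 6 h 32 min = 53 h 8 min.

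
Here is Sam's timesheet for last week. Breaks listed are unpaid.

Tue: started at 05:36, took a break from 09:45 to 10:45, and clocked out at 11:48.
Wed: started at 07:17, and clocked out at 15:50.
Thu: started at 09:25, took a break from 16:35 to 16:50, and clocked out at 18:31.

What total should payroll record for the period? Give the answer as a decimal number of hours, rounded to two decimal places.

22.60 hours

Tue: 05:36–11:48 = 6 h 12 min; less 60 min break → 5 h 12 min
Wed: 07:17–15:50 = 8 h 33 min
Thu: 09:25–18:31 = 9 h 6 min; less 15 min break → 8 h 51 min
Total: 5 h 12 min + 8 h 33 min + 8 h 51 min = 22 h 36 min.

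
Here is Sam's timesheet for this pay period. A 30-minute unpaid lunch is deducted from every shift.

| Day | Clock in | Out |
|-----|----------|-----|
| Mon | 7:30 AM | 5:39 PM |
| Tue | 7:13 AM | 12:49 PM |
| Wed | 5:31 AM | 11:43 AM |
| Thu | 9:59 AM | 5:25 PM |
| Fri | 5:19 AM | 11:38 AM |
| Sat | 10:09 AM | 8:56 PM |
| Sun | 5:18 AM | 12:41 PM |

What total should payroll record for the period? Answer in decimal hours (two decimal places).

50.37 hours

Mon: 7:30 AM–5:39 PM = 10 h 9 min; less 30 min break → 9 h 39 min
Tue: 7:13 AM–12:49 PM = 5 h 36 min; less 30 min break → 5 h 6 min
Wed: 5:31 AM–11:43 AM = 6 h 12 min; less 30 min break → 5 h 42 min
Thu: 9:59 AM–5:25 PM = 7 h 26 min; less 30 min break → 6 h 56 min
Fri: 5:19 AM–11:38 AM = 6 h 19 min; less 30 min break → 5 h 49 min
Sat: 10:09 AM–8:56 PM = 10 h 47 min; less 30 min break → 10 h 17 min
Sun: 5:18 AM–12:41 PM = 7 h 23 min; less 30 min break → 6 h 53 min
Total: 9 h 39 min + 5 h 6 min + 5 h 42 min + 6 h 56 min + 5 h 49 min + 10 h 17 min + 6 h 53 min = 50 h 22 min.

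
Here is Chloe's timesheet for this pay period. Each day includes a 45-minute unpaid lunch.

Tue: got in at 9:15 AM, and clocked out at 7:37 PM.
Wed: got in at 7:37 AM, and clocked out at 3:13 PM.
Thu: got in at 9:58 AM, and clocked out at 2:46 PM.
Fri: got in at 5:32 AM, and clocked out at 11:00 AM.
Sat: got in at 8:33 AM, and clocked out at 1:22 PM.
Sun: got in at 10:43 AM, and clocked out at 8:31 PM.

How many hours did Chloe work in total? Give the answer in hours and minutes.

Tue: 9:15 AM–7:37 PM = 10 h 22 min; less 45 min break → 9 h 37 min
Wed: 7:37 AM–3:13 PM = 7 h 36 min; less 45 min break → 6 h 51 min
Thu: 9:58 AM–2:46 PM = 4 h 48 min; less 45 min break → 4 h 3 min
Fri: 5:32 AM–11:00 AM = 5 h 28 min; less 45 min break → 4 h 43 min
Sat: 8:33 AM–1:22 PM = 4 h 49 min; less 45 min break → 4 h 4 min
Sun: 10:43 AM–8:31 PM = 9 h 48 min; less 45 min break → 9 h 3 min
Total: 9 h 37 min + 6 h 51 min + 4 h 3 min + 4 h 43 min + 4 h 4 min + 9 h 3 min = 38 h 21 min.

38 h 21 min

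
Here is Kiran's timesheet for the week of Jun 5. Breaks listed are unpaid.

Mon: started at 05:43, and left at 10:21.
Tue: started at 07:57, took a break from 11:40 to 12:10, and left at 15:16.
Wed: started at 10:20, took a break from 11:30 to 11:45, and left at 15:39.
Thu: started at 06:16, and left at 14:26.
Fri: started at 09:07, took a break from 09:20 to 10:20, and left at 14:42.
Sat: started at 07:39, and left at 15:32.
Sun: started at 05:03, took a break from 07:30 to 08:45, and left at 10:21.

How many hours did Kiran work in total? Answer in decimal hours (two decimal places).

41.20 hours

Mon: 05:43–10:21 = 4 h 38 min
Tue: 07:57–15:16 = 7 h 19 min; less 30 min break → 6 h 49 min
Wed: 10:20–15:39 = 5 h 19 min; less 15 min break → 5 h 4 min
Thu: 06:16–14:26 = 8 h 10 min
Fri: 09:07–14:42 = 5 h 35 min; less 60 min break → 4 h 35 min
Sat: 07:39–15:32 = 7 h 53 min
Sun: 05:03–10:21 = 5 h 18 min; less 75 min break → 4 h 3 min
Total: 4 h 38 min + 6 h 49 min + 5 h 4 min + 8 h 10 min + 4 h 35 min + 7 h 53 min + 4 h 3 min = 41 h 12 min.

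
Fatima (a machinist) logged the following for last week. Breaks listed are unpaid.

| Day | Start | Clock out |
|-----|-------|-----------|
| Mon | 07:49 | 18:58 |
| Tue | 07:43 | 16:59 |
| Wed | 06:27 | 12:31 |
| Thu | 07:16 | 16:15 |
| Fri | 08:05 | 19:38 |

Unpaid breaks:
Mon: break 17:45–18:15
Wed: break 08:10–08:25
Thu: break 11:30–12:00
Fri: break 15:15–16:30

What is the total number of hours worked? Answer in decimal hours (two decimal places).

44.52 hours

Mon: 07:49–18:58 = 11 h 9 min; less 30 min break → 10 h 39 min
Tue: 07:43–16:59 = 9 h 16 min
Wed: 06:27–12:31 = 6 h 4 min; less 15 min break → 5 h 49 min
Thu: 07:16–16:15 = 8 h 59 min; less 30 min break → 8 h 29 min
Fri: 08:05–19:38 = 11 h 33 min; less 75 min break → 10 h 18 min
Total: 10 h 39 min + 9 h 16 min + 5 h 49 min + 8 h 29 min + 10 h 18 min = 44 h 31 min.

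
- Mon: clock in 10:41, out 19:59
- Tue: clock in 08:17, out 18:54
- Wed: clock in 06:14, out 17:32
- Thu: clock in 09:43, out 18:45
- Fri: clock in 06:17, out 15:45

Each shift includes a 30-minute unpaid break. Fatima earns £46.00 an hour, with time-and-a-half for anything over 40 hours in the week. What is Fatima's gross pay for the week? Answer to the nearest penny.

£2337.95

Mon: 10:41–19:59 = 9 h 18 min; less 30 min break → 8 h 48 min
Tue: 08:17–18:54 = 10 h 37 min; less 30 min break → 10 h 7 min
Wed: 06:14–17:32 = 11 h 18 min; less 30 min break → 10 h 48 min
Thu: 09:43–18:45 = 9 h 2 min; less 30 min break → 8 h 32 min
Fri: 06:17–15:45 = 9 h 28 min; less 30 min break → 8 h 58 min
Total worked: 47 h 13 min = 2833 min.
Regular 40 h 0 min = 2400 min at £46.00/h; overtime 7 h 13 min = 433 min at £69.00/h.
Pay = (2400 × £46.00 + 433 × £69.00) ÷ 60 = £2337.95.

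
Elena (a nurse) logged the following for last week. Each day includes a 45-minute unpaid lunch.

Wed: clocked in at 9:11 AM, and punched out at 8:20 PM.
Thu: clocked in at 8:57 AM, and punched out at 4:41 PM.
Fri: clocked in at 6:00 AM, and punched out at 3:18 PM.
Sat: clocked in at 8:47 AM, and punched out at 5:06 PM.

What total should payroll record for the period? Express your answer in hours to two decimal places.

Wed: 9:11 AM–8:20 PM = 11 h 9 min; less 45 min break → 10 h 24 min
Thu: 8:57 AM–4:41 PM = 7 h 44 min; less 45 min break → 6 h 59 min
Fri: 6:00 AM–3:18 PM = 9 h 18 min; less 45 min break → 8 h 33 min
Sat: 8:47 AM–5:06 PM = 8 h 19 min; less 45 min break → 7 h 34 min
Total: 10 h 24 min + 6 h 59 min + 8 h 33 min + 7 h 34 min = 33 h 30 min.

33.50 hours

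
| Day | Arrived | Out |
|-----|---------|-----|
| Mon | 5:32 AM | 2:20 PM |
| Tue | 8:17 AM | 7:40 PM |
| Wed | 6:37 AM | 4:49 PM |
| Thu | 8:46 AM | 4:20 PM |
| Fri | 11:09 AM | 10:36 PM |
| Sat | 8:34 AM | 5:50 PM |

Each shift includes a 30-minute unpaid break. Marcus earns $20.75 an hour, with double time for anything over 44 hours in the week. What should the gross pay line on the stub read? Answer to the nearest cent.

$1397.17

Mon: 5:32 AM–2:20 PM = 8 h 48 min; less 30 min break → 8 h 18 min
Tue: 8:17 AM–7:40 PM = 11 h 23 min; less 30 min break → 10 h 53 min
Wed: 6:37 AM–4:49 PM = 10 h 12 min; less 30 min break → 9 h 42 min
Thu: 8:46 AM–4:20 PM = 7 h 34 min; less 30 min break → 7 h 4 min
Fri: 11:09 AM–10:36 PM = 11 h 27 min; less 30 min break → 10 h 57 min
Sat: 8:34 AM–5:50 PM = 9 h 16 min; less 30 min break → 8 h 46 min
Total worked: 55 h 40 min = 3340 min.
Regular 44 h 0 min = 2640 min at $20.75/h; overtime 11 h 40 min = 700 min at $41.50/h.
Pay = (2640 × $20.75 + 700 × $41.50) ÷ 60 = $1397.17.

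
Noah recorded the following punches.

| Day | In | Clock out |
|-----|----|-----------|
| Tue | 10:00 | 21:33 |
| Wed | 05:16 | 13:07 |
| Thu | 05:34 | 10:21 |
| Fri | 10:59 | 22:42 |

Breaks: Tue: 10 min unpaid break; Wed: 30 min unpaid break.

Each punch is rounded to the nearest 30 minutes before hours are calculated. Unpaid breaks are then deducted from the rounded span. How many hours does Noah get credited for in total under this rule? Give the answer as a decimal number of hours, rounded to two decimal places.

34.83 hours

Tue: in 10:00→10:00, out 21:33→21:30; 11 h 30 min − 10 min = 11 h 20 min
Wed: in 05:16→05:30, out 13:07→13:00; 7 h 30 min − 30 min = 7 h 0 min
Thu: in 05:34→05:30, out 10:21→10:30; 5 h 0 min
Fri: in 10:59→11:00, out 22:42→22:30; 11 h 30 min
Total credited: 34 h 50 min.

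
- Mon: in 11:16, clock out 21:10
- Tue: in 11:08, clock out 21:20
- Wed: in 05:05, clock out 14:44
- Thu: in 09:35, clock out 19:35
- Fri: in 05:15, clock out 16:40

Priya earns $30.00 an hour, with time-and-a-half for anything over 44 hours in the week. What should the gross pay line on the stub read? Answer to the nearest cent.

Mon: 11:16–21:10 = 9 h 54 min
Tue: 11:08–21:20 = 10 h 12 min
Wed: 05:05–14:44 = 9 h 39 min
Thu: 09:35–19:35 = 10 h 0 min
Fri: 05:15–16:40 = 11 h 25 min
Total worked: 51 h 10 min = 3070 min.
Regular 44 h 0 min = 2640 min at $30.00/h; overtime 7 h 10 min = 430 min at $45.00/h.
Pay = (2640 × $30.00 + 430 × $45.00) ÷ 60 = $1642.50.

$1642.50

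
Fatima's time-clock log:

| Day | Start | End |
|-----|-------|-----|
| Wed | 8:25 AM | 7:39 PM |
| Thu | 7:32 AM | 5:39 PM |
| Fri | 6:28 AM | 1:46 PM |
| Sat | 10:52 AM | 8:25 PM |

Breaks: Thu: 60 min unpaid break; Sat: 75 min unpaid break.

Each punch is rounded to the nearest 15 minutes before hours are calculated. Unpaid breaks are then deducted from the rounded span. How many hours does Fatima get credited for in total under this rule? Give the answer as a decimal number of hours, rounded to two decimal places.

36.25 hours

Wed: in 8:25 AM→8:30 AM, out 7:39 PM→7:45 PM; 11 h 15 min
Thu: in 7:32 AM→7:30 AM, out 5:39 PM→5:45 PM; 10 h 15 min − 60 min = 9 h 15 min
Fri: in 6:28 AM→6:30 AM, out 1:46 PM→1:45 PM; 7 h 15 min
Sat: in 10:52 AM→10:45 AM, out 8:25 PM→8:30 PM; 9 h 45 min − 75 min = 8 h 30 min
Total credited: 36 h 15 min.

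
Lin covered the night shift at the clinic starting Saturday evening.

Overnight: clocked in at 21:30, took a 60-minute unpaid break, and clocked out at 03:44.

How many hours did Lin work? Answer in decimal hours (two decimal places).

5.23 hours

Overnight: 21:30 → midnight = 2 h 30 min; midnight → 03:44 = 3 h 44 min; span 6 h 14 min; less 60 min break → 5 h 14 min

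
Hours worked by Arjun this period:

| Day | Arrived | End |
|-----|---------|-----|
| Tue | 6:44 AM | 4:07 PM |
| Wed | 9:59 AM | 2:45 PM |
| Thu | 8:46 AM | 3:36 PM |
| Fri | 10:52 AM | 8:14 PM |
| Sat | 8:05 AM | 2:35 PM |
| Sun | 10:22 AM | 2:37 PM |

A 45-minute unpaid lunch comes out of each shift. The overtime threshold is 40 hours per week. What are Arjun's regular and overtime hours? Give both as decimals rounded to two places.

Tue: 6:44 AM–4:07 PM = 9 h 23 min; less 45 min break → 8 h 38 min
Wed: 9:59 AM–2:45 PM = 4 h 46 min; less 45 min break → 4 h 1 min
Thu: 8:46 AM–3:36 PM = 6 h 50 min; less 45 min break → 6 h 5 min
Fri: 10:52 AM–8:14 PM = 9 h 22 min; less 45 min break → 8 h 37 min
Sat: 8:05 AM–2:35 PM = 6 h 30 min; less 45 min break → 5 h 45 min
Sun: 10:22 AM–2:37 PM = 4 h 15 min; less 45 min break → 3 h 30 min
Total worked: 36 h 36 min = 36.60 h.
Threshold 40 h → overtime 0 h 0 min, regular 36 h 36 min.

Regular 36.60 hours, overtime 0.00 hours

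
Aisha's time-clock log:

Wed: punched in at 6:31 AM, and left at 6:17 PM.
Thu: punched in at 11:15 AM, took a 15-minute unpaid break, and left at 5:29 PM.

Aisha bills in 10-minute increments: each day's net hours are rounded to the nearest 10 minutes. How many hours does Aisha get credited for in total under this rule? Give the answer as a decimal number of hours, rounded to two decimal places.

Wed: 6:31 AM–6:17 PM = 11 h 46 min → rounds to 11 h 50 min
Thu: 11:15 AM–5:29 PM = 6 h 14 min − 15 min = 5 h 59 min → rounds to 6 h 0 min
Total credited: 17 h 50 min.

17.83 hours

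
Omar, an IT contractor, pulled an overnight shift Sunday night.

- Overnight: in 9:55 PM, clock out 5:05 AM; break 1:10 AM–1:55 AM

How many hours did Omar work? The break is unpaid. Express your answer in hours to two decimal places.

6.42 hours

Overnight: 9:55 PM → midnight = 2 h 5 min; midnight → 5:05 AM = 5 h 5 min; span 7 h 10 min; less 45 min break → 6 h 25 min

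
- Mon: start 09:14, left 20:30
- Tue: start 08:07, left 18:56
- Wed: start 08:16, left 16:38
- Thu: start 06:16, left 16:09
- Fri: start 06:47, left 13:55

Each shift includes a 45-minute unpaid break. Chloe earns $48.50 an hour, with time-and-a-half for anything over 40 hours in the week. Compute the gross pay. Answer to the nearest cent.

Mon: 09:14–20:30 = 11 h 16 min; less 45 min break → 10 h 31 min
Tue: 08:07–18:56 = 10 h 49 min; less 45 min break → 10 h 4 min
Wed: 08:16–16:38 = 8 h 22 min; less 45 min break → 7 h 37 min
Thu: 06:16–16:09 = 9 h 53 min; less 45 min break → 9 h 8 min
Fri: 06:47–13:55 = 7 h 8 min; less 45 min break → 6 h 23 min
Total worked: 43 h 43 min = 2623 min.
Regular 40 h 0 min = 2400 min at $48.50/h; overtime 3 h 43 min = 223 min at $72.75/h.
Pay = (2400 × $48.50 + 223 × $72.75) ÷ 60 = $2210.39.

$2210.39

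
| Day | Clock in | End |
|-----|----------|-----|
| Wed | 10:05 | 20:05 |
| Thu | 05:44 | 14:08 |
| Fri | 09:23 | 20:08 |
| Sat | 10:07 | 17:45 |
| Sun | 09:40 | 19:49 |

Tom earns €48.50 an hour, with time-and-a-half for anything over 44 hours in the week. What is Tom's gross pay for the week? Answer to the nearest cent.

€2347.40

Wed: 10:05–20:05 = 10 h 0 min
Thu: 05:44–14:08 = 8 h 24 min
Fri: 09:23–20:08 = 10 h 45 min
Sat: 10:07–17:45 = 7 h 38 min
Sun: 09:40–19:49 = 10 h 9 min
Total worked: 46 h 56 min = 2816 min.
Regular 44 h 0 min = 2640 min at €48.50/h; overtime 2 h 56 min = 176 min at €72.75/h.
Pay = (2640 × €48.50 + 176 × €72.75) ÷ 60 = €2347.40.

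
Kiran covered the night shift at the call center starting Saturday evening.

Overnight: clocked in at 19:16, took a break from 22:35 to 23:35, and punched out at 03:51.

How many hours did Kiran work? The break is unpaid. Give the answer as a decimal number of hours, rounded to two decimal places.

7.58 hours

Overnight: 19:16 → midnight = 4 h 44 min; midnight → 03:51 = 3 h 51 min; span 8 h 35 min; less 60 min break → 7 h 35 min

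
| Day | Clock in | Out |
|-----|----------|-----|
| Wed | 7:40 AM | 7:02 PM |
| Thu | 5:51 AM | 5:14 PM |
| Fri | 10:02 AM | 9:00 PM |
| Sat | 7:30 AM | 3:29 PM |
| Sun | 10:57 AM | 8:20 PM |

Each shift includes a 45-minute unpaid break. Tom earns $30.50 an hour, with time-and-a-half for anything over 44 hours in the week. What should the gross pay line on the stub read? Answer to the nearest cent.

Wed: 7:40 AM–7:02 PM = 11 h 22 min; less 45 min break → 10 h 37 min
Thu: 5:51 AM–5:14 PM = 11 h 23 min; less 45 min break → 10 h 38 min
Fri: 10:02 AM–9:00 PM = 10 h 58 min; less 45 min break → 10 h 13 min
Sat: 7:30 AM–3:29 PM = 7 h 59 min; less 45 min break → 7 h 14 min
Sun: 10:57 AM–8:20 PM = 9 h 23 min; less 45 min break → 8 h 38 min
Total worked: 47 h 20 min = 2840 min.
Regular 44 h 0 min = 2640 min at $30.50/h; overtime 3 h 20 min = 200 min at $45.75/h.
Pay = (2640 × $30.50 + 200 × $45.75) ÷ 60 = $1494.50.

$1494.50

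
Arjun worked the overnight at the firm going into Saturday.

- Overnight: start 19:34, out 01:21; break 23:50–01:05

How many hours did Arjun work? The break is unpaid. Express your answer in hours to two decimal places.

Overnight: 19:34 → midnight = 4 h 26 min; midnight → 01:21 = 1 h 21 min; span 5 h 47 min; less 75 min break → 4 h 32 min

4.53 hours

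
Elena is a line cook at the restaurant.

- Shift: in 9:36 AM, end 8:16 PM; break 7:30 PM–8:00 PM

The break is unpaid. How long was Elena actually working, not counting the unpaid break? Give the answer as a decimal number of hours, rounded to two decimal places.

10.17 hours

Shift: 9:36 AM–8:16 PM = 10 h 40 min; less 30 min break → 10 h 10 min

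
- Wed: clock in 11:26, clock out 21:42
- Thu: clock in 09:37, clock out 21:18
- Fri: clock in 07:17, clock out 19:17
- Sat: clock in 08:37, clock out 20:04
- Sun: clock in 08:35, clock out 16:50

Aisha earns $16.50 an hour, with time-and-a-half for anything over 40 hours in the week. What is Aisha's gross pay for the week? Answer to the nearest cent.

$997.84

Wed: 11:26–21:42 = 10 h 16 min
Thu: 09:37–21:18 = 11 h 41 min
Fri: 07:17–19:17 = 12 h 0 min
Sat: 08:37–20:04 = 11 h 27 min
Sun: 08:35–16:50 = 8 h 15 min
Total worked: 53 h 39 min = 3219 min.
Regular 40 h 0 min = 2400 min at $16.50/h; overtime 13 h 39 min = 819 min at $24.75/h.
Pay = (2400 × $16.50 + 819 × $24.75) ÷ 60 = $997.84.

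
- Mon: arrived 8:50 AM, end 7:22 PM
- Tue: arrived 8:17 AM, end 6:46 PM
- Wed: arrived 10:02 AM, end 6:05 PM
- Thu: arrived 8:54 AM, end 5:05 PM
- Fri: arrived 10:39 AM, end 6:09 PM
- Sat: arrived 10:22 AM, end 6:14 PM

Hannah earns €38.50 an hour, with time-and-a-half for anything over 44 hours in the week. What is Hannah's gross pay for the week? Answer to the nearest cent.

Mon: 8:50 AM–7:22 PM = 10 h 32 min
Tue: 8:17 AM–6:46 PM = 10 h 29 min
Wed: 10:02 AM–6:05 PM = 8 h 3 min
Thu: 8:54 AM–5:05 PM = 8 h 11 min
Fri: 10:39 AM–6:09 PM = 7 h 30 min
Sat: 10:22 AM–6:14 PM = 7 h 52 min
Total worked: 52 h 37 min = 3157 min.
Regular 44 h 0 min = 2640 min at €38.50/h; overtime 8 h 37 min = 517 min at €57.75/h.
Pay = (2640 × €38.50 + 517 × €57.75) ÷ 60 = €2191.61.

€2191.61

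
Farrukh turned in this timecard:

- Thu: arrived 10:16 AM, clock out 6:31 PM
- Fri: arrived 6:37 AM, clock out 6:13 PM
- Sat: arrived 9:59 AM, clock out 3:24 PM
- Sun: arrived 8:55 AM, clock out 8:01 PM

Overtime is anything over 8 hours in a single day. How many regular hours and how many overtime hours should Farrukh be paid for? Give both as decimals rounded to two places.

Thu: 10:16 AM–6:31 PM = 8 h 15 min
Fri: 6:37 AM–6:13 PM = 11 h 36 min
Sat: 9:59 AM–3:24 PM = 5 h 25 min
Sun: 8:55 AM–8:01 PM = 11 h 6 min
Thu reg 8 h 0 min / OT 0 h 15 min; Fri reg 8 h 0 min / OT 3 h 36 min; Sat reg 5 h 25 min / OT 0 h 0 min; Sun reg 8 h 0 min / OT 3 h 6 min.
Totals: regular 29 h 25 min, overtime 6 h 57 min.

Regular 29.42 hours, overtime 6.95 hours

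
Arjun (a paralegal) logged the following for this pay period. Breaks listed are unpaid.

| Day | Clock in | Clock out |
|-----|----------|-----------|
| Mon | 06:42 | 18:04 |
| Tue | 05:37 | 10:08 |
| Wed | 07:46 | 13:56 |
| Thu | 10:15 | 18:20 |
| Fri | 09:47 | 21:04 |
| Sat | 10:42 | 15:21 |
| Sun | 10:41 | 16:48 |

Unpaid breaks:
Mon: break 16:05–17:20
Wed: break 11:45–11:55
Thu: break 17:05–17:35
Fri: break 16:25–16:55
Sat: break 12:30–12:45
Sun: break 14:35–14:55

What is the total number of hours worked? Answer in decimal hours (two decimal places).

Mon: 06:42–18:04 = 11 h 22 min; less 75 min break → 10 h 7 min
Tue: 05:37–10:08 = 4 h 31 min
Wed: 07:46–13:56 = 6 h 10 min; less 10 min break → 6 h 0 min
Thu: 10:15–18:20 = 8 h 5 min; less 30 min break → 7 h 35 min
Fri: 09:47–21:04 = 11 h 17 min; less 30 min break → 10 h 47 min
Sat: 10:42–15:21 = 4 h 39 min; less 15 min break → 4 h 24 min
Sun: 10:41–16:48 = 6 h 7 min; less 20 min break → 5 h 47 min
Total: 10 h 7 min + 4 h 31 min + 6 h 0 min + 7 h 35 min + 10 h 47 min + 4 h 24 min + 5 h 47 min = 49 h 11 min.

49.18 hours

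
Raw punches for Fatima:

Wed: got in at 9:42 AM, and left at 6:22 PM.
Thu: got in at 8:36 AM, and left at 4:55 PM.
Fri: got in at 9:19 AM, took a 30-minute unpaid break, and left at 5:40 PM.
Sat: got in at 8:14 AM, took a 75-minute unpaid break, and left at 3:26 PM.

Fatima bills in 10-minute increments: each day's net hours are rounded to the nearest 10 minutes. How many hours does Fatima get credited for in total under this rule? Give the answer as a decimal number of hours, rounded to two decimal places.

30.83 hours

Wed: 9:42 AM–6:22 PM = 8 h 40 min → rounds to 8 h 40 min
Thu: 8:36 AM–4:55 PM = 8 h 19 min → rounds to 8 h 20 min
Fri: 9:19 AM–5:40 PM = 8 h 21 min − 30 min = 7 h 51 min → rounds to 7 h 50 min
Sat: 8:14 AM–3:26 PM = 7 h 12 min − 75 min = 5 h 57 min → rounds to 6 h 0 min
Total credited: 30 h 50 min.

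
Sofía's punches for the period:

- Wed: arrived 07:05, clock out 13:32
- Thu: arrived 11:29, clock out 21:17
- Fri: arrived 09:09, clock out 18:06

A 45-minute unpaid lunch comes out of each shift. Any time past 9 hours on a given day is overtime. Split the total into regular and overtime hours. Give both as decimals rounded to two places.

Wed: 07:05–13:32 = 6 h 27 min; less 45 min break → 5 h 42 min
Thu: 11:29–21:17 = 9 h 48 min; less 45 min break → 9 h 3 min
Fri: 09:09–18:06 = 8 h 57 min; less 45 min break → 8 h 12 min
Wed reg 5 h 42 min / OT 0 h 0 min; Thu reg 9 h 0 min / OT 0 h 3 min; Fri reg 8 h 12 min / OT 0 h 0 min.
Totals: regular 22 h 54 min, overtime 0 h 3 min.

Regular 22.90 hours, overtime 0.05 hours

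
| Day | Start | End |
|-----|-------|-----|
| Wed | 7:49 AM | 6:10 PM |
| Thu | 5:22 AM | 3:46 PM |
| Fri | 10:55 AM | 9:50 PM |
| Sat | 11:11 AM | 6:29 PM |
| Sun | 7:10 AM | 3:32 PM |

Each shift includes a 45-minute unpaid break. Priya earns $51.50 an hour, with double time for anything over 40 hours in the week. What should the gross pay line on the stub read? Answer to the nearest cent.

Wed: 7:49 AM–6:10 PM = 10 h 21 min; less 45 min break → 9 h 36 min
Thu: 5:22 AM–3:46 PM = 10 h 24 min; less 45 min break → 9 h 39 min
Fri: 10:55 AM–9:50 PM = 10 h 55 min; less 45 min break → 10 h 10 min
Sat: 11:11 AM–6:29 PM = 7 h 18 min; less 45 min break → 6 h 33 min
Sun: 7:10 AM–3:32 PM = 8 h 22 min; less 45 min break → 7 h 37 min
Total worked: 43 h 35 min = 2615 min.
Regular 40 h 0 min = 2400 min at $51.50/h; overtime 3 h 35 min = 215 min at $103.00/h.
Pay = (2400 × $51.50 + 215 × $103.00) ÷ 60 = $2429.08.

$2429.08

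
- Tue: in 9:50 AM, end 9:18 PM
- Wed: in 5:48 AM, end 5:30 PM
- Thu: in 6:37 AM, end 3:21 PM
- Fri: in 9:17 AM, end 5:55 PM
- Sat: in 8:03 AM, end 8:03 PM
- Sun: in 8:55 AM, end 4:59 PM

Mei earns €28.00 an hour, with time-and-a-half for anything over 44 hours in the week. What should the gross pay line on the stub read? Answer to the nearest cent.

Tue: 9:50 AM–9:18 PM = 11 h 28 min
Wed: 5:48 AM–5:30 PM = 11 h 42 min
Thu: 6:37 AM–3:21 PM = 8 h 44 min
Fri: 9:17 AM–5:55 PM = 8 h 38 min
Sat: 8:03 AM–8:03 PM = 12 h 0 min
Sun: 8:55 AM–4:59 PM = 8 h 4 min
Total worked: 60 h 36 min = 3636 min.
Regular 44 h 0 min = 2640 min at €28.00/h; overtime 16 h 36 min = 996 min at €42.00/h.
Pay = (2640 × €28.00 + 996 × €42.00) ÷ 60 = €1929.20.

€1929.20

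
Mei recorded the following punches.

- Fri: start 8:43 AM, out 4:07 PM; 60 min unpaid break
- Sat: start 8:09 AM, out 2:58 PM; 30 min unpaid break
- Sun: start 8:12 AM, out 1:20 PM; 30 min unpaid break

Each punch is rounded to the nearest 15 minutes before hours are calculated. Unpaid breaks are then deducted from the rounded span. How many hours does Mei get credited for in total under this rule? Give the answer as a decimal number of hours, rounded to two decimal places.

17.00 hours

Fri: in 8:43 AM→8:45 AM, out 4:07 PM→4:00 PM; 7 h 15 min − 60 min = 6 h 15 min
Sat: in 8:09 AM→8:15 AM, out 2:58 PM→3:00 PM; 6 h 45 min − 30 min = 6 h 15 min
Sun: in 8:12 AM→8:15 AM, out 1:20 PM→1:15 PM; 5 h 0 min − 30 min = 4 h 30 min
Total credited: 17 h 0 min.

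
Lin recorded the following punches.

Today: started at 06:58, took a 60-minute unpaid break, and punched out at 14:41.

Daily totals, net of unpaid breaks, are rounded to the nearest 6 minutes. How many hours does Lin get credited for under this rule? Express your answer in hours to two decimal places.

Today: 06:58–14:41 = 7 h 43 min − 60 min = 6 h 43 min → rounds to 6 h 42 min

6.70 hours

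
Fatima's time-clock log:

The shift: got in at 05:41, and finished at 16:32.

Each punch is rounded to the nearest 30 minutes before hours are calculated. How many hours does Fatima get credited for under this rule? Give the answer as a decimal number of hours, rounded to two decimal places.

The shift: in 05:41→05:30, out 16:32→16:30; 11 h 0 min

11.00 hours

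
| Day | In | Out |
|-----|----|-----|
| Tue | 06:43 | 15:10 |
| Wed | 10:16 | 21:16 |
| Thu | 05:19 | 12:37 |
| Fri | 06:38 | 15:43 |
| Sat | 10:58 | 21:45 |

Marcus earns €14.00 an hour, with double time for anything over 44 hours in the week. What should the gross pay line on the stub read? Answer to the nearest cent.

€689.27

Tue: 06:43–15:10 = 8 h 27 min
Wed: 10:16–21:16 = 11 h 0 min
Thu: 05:19–12:37 = 7 h 18 min
Fri: 06:38–15:43 = 9 h 5 min
Sat: 10:58–21:45 = 10 h 47 min
Total worked: 46 h 37 min = 2797 min.
Regular 44 h 0 min = 2640 min at €14.00/h; overtime 2 h 37 min = 157 min at €28.00/h.
Pay = (2640 × €14.00 + 157 × €28.00) ÷ 60 = €689.27.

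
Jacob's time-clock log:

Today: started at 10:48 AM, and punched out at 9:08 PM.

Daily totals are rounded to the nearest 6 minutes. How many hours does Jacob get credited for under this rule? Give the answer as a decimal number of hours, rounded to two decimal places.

10.30 hours

Today: 10:48 AM–9:08 PM = 10 h 20 min → rounds to 10 h 18 min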